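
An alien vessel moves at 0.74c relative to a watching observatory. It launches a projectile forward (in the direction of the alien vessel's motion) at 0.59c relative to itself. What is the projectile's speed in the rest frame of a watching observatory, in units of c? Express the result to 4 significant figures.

0.9258c

Relativistic velocity addition: u = (u' + v)/(1 + u'v/c²), with u' = 0.59c and v = 0.74c.
Numerator: 0.59 + 0.74 = 1.33. Denominator: 1 + (0.59)(0.74) = 1.4366.
u = 1.33/1.4366 = 0.9258, so the speed is 0.9258c.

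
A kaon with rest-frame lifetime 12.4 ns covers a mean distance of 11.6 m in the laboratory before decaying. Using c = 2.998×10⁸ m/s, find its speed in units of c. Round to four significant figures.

0.9523c

Lab distance = (lab lifetime)·v = γτ·βc, so βγ = d/(cτ) = 11.60/(2.998×10⁸ × 1.240×10^-8) = 3.1204.
With βγ = 3.1204: γ² = 1 + (βγ)² = 10.7369, and β = (βγ)/γ = 3.1204/3.27672 = 0.9523.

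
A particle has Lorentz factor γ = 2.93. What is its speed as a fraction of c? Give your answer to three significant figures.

0.940c

β = √(1 − 1/γ²) = √(1 − 1/8.5849) = √0.883516 = 0.940.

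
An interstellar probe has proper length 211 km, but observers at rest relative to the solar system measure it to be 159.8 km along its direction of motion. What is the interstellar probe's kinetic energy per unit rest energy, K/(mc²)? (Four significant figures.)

γ = L₀/L = 211/159.8 = 1.3204.
Since K = (γ−1)mc², K/(mc²) = 1.3204 − 1 = 0.3204.

0.3204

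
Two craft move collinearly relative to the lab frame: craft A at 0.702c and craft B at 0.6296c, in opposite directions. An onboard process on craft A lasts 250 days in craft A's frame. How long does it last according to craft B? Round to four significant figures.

651.5 days

The velocity of craft A relative to craft B is (0.702 + 0.6296)c / (1 + 0.702×0.6296) = 0.92345c; relative speed 0.92345c.
At |u| = 0.92345c, γ = (1 − 0.85276)^(−1/2) = 2.6061.
Craft A's interval is proper; time dilation gives Δt_B = γΔτ = 2.6061 × 250 days = 651.5 days.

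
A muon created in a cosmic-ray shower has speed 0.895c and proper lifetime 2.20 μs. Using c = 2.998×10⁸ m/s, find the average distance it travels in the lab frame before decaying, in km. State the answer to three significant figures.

γ = 1/√(1 − β²) = 1/√(1 − 0.801025) = 1/√0.198975 = 1/0.446066 = 2.2418.
Lab-frame lifetime: Δt = γτ = 2.2418 × 2.20 μs = 4.932 μs.
Distance: d = vΔt = 0.895 × 2.998×10⁸ m/s × 4.9320×10^-6 s = 1320 m = 1.32 km.

1.32 km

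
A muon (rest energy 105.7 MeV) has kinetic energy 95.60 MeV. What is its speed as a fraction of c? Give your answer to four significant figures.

K = (γ−1)mc², so γ = 1 + 95.60/105.7 = 1.9044.
Then v/c = √(1 − γ⁻²) = √(1 − 0.27573) = √0.72427 = 0.8510.

0.8510c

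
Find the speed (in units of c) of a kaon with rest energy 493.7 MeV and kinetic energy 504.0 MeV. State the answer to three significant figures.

γ = 1 + K/(mc²) = 1 + 504.0/493.7 = 2.0209.
β = √(1 − 1/γ²) = √(1 − 0.244856) = √0.755144 = 0.869.

0.869c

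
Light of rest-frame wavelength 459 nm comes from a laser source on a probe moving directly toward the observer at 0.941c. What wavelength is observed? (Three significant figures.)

80.0 nm

Relativistic Doppler for wavelength: λ_obs = λ_src · √((1−β)/(1+β)).
With β = 0.941: factor = √(0.059/1.941) = 0.17435.
λ_obs = 459 × 0.17435 = 80.0 nm.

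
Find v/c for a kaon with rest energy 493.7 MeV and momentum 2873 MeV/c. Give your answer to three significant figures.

0.986

βγ = pc/(mc²) = 2873/493.7 = 5.8193.
Since γ² = 1 + (βγ)² = 34.8643, γ = √34.8643 = 5.9046, and β = (βγ)/γ = 5.8193/5.9046 = 0.986.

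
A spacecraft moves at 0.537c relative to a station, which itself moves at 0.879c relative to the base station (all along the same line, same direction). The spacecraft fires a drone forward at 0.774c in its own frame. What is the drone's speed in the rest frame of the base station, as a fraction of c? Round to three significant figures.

0.995c

First combine the drone and spacecraft (S''→S'): u₁ = (0.774 + 0.537)/(1 + 0.774×0.537) = 1.311/1.415638 = 0.92608.
Then combine with the station (S'→S): u = (0.92608 + 0.879)/(1 + 0.92608×0.879) = 1.80508/1.81402432 = 0.99507.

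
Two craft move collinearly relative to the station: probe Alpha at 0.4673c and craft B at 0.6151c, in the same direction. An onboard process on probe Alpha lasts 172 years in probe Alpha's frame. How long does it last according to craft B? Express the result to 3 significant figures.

The velocity of probe Alpha relative to craft B is (0.4673 − 0.6151)c / (1 − 0.4673×0.6151) = −0.20742c; relative speed 0.20742c.
γ for this relative speed: γ = 1/√(1 − 0.0430231) = 1.0222.
Probe Alpha's interval is proper; time dilation gives Δt_B = γΔτ = 1.0222 × 172 years = 176 years.

176 years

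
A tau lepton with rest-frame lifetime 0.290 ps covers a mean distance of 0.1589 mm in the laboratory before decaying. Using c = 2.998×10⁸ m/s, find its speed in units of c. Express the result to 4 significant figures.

0.8773c

Let x = d/(cτ) = 1.589×10^-4 m / (2.998×10⁸ m/s × 2.900×10^-13 s) = 1.8277. Since d = βγcτ, x = βγ = β/√(1−β²).
Solving: β² = x²/(1+x²) = 3.34049/4.34049 = 0.769611, so β = 0.8773.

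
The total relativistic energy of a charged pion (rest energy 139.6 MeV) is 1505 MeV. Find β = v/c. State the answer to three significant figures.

γ = E/(mc²) = 1505/139.6 = 10.781.
β = √(1 − 1/γ²) = √(1 − 0.00860363) = √0.99139637 = 0.996.

0.996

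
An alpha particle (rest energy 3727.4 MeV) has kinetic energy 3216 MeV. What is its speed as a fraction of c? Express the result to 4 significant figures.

γ = 1 + K/(mc²) = 1 + 3216/3727.4 = 1.8628.
β = √(1 − 1/γ²) = √(1 − 0.288182) = √0.711818 = 0.8437.

0.8437c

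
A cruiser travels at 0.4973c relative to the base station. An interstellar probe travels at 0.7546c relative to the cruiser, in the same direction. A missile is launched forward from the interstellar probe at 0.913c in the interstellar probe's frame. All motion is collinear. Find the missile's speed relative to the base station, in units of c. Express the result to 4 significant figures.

Compose velocities in two stages. Stage 1 (into S'): u₁ = (0.913+0.7546)/(1+0.913×0.7546) = 0.98736.
Stage 2 (into S): u = (0.98736+0.4973)/(1+0.98736×0.4973) = 0.99574, so the speed is 0.9957c.

0.9957c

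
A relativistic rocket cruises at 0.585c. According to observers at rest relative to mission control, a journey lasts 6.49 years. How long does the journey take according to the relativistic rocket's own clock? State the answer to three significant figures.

Lorentz factor: γ = (1 − 0.342225)^(−1/2) = 1.233.
The moving clock records proper time: Δτ = Δt/γ = 6.49/1.233 = 5.26 years.

5.26 years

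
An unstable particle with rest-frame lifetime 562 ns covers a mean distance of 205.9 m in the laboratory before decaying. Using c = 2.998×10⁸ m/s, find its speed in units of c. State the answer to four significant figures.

d = βγcτ ⇒ βγ = d/(cτ) = 205.9 m / (168.4876 m) = 1.222.
β = (βγ)/√(1+(βγ)²) = 1.222/√2.49328 = 0.7739.

0.7739c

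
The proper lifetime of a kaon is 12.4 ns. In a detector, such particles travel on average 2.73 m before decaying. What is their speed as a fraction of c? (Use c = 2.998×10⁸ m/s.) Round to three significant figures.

0.592c

Lab distance = (lab lifetime)·v = γτ·βc, so βγ = d/(cτ) = 2.730/(2.998×10⁸ × 1.240×10^-8) = 0.73436.
With βγ = 0.73436: γ² = 1 + (βγ)² = 1.539285, and β = (βγ)/γ = 0.73436/1.24068 = 0.592.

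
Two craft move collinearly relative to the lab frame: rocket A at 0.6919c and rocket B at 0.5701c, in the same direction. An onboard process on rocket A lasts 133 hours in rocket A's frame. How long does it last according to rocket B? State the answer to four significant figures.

135.8 hours

Transform rocket A's velocity into rocket B's frame: (0.6919 − 0.5701)/(1 − 0.6919·0.5701) = 0.1218/0.60554781, so the relative speed is 0.20114c.
At |u| = 0.20114c, γ = (1 − 0.0404573)^(−1/2) = 1.0209.
The clock on rocket A records proper time, so rocket B measures Δt = γΔτ = 1.0209 × 133 = 135.8 hours.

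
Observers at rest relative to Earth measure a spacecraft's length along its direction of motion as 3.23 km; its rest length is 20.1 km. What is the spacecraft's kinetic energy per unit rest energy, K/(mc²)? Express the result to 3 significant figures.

5.22

Length contraction gives γ = L₀/L = 20.1/3.23 = 6.22291.
Since K = (γ−1)mc², K/(mc²) = 6.22291 − 1 = 5.22.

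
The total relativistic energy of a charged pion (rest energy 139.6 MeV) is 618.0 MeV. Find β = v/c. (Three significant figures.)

γ = E/(mc²) = 618.0/139.6 = 4.4269.
β = √(1 − 1/γ²) = √(1 − 0.0510271) = √0.9489729 = 0.974.

0.974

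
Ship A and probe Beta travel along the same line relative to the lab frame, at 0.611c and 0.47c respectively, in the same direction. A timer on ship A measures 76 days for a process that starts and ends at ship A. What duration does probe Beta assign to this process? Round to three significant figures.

The velocity of ship A relative to probe Beta is (0.611 − 0.47)c / (1 − 0.611×0.47) = 0.1978c; relative speed 0.1978c.
γ for this relative speed: γ = 1/√(1 − 0.0391248) = 1.0202.
Ship A's interval is proper; time dilation gives Δt_B = γΔτ = 1.0202 × 76 days = 77.5 days.

77.5 days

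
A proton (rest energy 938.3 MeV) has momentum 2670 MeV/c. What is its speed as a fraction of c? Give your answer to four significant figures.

pc/(mc²) = 2670/938.3 = 2.8456 = βγ = β/√(1−β²).
So β² = x²/(1 + x²) with x = 2.8456: x² = 8.09744, β² = 8.09744/9.09744 = 0.890079, β = 0.9434.

0.9434c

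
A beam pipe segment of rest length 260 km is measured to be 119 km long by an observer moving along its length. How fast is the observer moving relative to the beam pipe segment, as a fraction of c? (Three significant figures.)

Length contraction gives γ = L₀/L = 260/119 = 2.1849.
β = √(1 − 1/γ²) = √0.790523 = 0.889.

0.889c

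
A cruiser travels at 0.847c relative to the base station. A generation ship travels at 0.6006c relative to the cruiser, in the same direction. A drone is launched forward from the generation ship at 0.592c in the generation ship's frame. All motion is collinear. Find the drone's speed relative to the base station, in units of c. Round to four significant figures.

0.9895c

Compose velocities in two stages. Stage 1 (into S'): u₁ = (0.592+0.6006)/(1+0.592×0.6006) = 0.87979.
Stage 2 (into S): u = (0.87979+0.847)/(1+0.87979×0.847) = 0.98946, so the speed is 0.9895c.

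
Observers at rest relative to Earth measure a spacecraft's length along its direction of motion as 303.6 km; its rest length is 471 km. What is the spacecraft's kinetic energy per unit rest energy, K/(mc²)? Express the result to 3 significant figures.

Length contraction gives γ = L₀/L = 471/303.6 = 1.55138.
K/(mc²) = γ − 1 = 1.55138 − 1 = 0.551.

0.551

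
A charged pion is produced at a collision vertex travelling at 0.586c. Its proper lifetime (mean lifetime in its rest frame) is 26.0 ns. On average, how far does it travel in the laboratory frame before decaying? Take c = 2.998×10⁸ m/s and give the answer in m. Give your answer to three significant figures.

5.64 m

γ = 1/√(1 − β²) = 1/√(1 − 0.343396) = 1/√0.656604 = 1/0.810311 = 1.2341.
Lab-frame lifetime: Δt = γτ = 1.2341 × 26.0 ns = 32.087 ns.
Distance: d = vΔt = 0.586 × 2.998×10⁸ m/s × 3.2087×10^-8 s = 5.64 m.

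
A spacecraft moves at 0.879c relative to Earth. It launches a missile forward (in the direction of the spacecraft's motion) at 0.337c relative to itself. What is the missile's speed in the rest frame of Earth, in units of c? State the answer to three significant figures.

0.938c

Relativistic velocity addition: u = (u' + v)/(1 + u'v/c²), with u' = 0.337c and v = 0.879c.
Numerator: 0.337 + 0.879 = 1.216. Denominator: 1 + (0.337)(0.879) = 1.296223.
u = 1.216/1.296223 = 0.93811, so the speed is 0.938c.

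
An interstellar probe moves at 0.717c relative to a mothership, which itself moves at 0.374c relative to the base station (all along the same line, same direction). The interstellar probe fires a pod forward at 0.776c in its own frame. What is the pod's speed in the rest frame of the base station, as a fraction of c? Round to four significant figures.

Compose velocities in two stages. Stage 1 (into S'): u₁ = (0.776+0.717)/(1+0.776×0.717) = 0.95927.
Stage 2 (into S): u = (0.95927+0.374)/(1+0.95927×0.374) = 0.98124, so the speed is 0.9812c.

0.9812c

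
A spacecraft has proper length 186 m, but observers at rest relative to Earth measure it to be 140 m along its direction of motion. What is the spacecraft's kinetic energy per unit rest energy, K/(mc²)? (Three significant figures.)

Length contraction gives γ = L₀/L = 186/140 = 1.32857.
K/(mc²) = γ − 1 = 1.32857 − 1 = 0.329.

0.329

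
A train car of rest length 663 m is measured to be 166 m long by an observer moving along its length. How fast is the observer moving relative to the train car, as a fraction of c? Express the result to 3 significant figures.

0.968c

Length contraction gives γ = L₀/L = 663/166 = 3.994.
β = √(1 − 1/γ²) = √0.937312 = 0.968.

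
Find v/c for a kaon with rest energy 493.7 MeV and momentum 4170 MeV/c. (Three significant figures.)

0.993

βγ = pc/(mc²) = 4170/493.7 = 8.4464.
Since γ² = 1 + (βγ)² = 72.3417, γ = √72.3417 = 8.50539, and β = (βγ)/γ = 8.4464/8.50539 = 0.993.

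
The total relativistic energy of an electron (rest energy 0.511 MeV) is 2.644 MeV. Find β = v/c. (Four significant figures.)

0.9811

γ = E/(mc²) = 2.644/0.511 = 5.1742.
β = √(1 − 1/γ²) = √(1 − 0.037352) = √0.962648 = 0.9811.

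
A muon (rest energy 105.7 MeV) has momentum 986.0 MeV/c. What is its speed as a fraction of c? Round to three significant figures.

pc/(mc²) = 986.0/105.7 = 9.3283 = βγ = β/√(1−β²).
So β² = x²/(1 + x²) with x = 9.3283: x² = 87.0172, β² = 87.0172/88.0172 = 0.988639, β = 0.994.

0.994c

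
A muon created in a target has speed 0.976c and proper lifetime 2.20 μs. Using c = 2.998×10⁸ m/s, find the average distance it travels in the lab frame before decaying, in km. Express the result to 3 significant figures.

γ = 1/√(1 − β²) = 1/√(1 − 0.952576) = 1/√0.047424 = 1/0.217771 = 4.592.
Lab-frame lifetime: Δt = γτ = 4.592 × 2.20 μs = 10.102 μs.
Distance: d = vΔt = 0.976 × 2.998×10⁸ m/s × 1.0102×10^-5 s = 2960 m = 2.96 km.

2.96 km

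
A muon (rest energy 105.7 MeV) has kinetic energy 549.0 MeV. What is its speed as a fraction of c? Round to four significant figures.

0.9869c

γ = 1 + K/(mc²) = 1 + 549.0/105.7 = 6.1939.
β = √(1 − 1/γ²) = √(1 − 0.0260658) = √0.9739342 = 0.9869.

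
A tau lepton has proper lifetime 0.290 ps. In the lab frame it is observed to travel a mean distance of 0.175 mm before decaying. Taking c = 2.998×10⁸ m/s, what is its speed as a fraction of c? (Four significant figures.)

0.8956c

Lab distance = (lab lifetime)·v = γτ·βc, so βγ = d/(cτ) = 1.750×10^-4/(2.998×10⁸ × 2.900×10^-13) = 2.0128.
With βγ = 2.0128: γ² = 1 + (βγ)² = 5.05136, and β = (βγ)/γ = 2.0128/2.24752 = 0.8956.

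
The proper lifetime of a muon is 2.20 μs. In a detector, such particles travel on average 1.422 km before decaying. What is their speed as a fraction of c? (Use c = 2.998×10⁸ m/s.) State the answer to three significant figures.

Lab distance = (lab lifetime)·v = γτ·βc, so βγ = d/(cτ) = 1422/(2.998×10⁸ × 2.200×10^-6) = 2.156.
With βγ = 2.156: γ² = 1 + (βγ)² = 5.64834, and β = (βγ)/γ = 2.156/2.37662 = 0.907.

0.907c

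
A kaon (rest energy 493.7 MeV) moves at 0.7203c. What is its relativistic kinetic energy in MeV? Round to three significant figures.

With β = 0.7203, γ = 1/√(1 − 0.7203²) = 1/√0.48116791 = 1.44162.
Kinetic energy: K = (γ − 1)mc² = (1.44162 − 1) × 493.7 MeV = 0.44162 × 493.7 = 218 MeV.

218 MeV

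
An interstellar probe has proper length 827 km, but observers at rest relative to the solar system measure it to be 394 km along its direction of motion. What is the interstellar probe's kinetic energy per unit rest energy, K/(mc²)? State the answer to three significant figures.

1.10

γ = L₀/L = 827/394 = 2.09898.
Since K = (γ−1)mc², K/(mc²) = 2.09898 − 1 = 1.10.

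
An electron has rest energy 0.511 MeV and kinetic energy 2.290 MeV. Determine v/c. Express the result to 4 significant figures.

0.9832

K = (γ−1)mc², so γ = 1 + 2.290/0.511 = 5.4814.
Then v/c = √(1 − γ⁻²) = √(1 − 0.0332826) = √0.9667174 = 0.9832.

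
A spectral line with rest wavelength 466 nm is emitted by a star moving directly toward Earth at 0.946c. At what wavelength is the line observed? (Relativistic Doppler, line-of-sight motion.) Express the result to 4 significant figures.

Relativistic Doppler for wavelength: λ_obs = λ_src · √((1−β)/(1+β)).
With β = 0.946: factor = √(0.054/1.946) = 0.16658.
λ_obs = 466 × 0.16658 = 77.63 nm.

77.63 nm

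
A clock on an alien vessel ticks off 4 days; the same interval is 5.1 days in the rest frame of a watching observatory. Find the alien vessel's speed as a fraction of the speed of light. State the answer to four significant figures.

γ = Δt/Δτ = 5.1/4 = 1.275.
β = √(1 − 1/γ²) = √(1 − 0.615148) = √0.384852 = 0.6204.

0.6204c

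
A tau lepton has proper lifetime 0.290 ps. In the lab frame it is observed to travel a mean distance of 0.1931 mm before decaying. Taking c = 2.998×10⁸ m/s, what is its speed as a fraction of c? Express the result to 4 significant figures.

Let x = d/(cτ) = 1.931×10^-4 m / (2.998×10⁸ m/s × 2.900×10^-13 s) = 2.221. Since d = βγcτ, x = βγ = β/√(1−β²).
Solving: β² = x²/(1+x²) = 4.93284/5.93284 = 0.831447, so β = 0.9118.

0.9118c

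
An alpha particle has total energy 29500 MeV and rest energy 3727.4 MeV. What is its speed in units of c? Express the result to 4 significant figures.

0.9920c

γ = E/(mc²) = 29500/3727.4 = 7.9144.
β = √(1 − 1/γ²) = √(1 − 0.0159648) = √0.9840352 = 0.9920.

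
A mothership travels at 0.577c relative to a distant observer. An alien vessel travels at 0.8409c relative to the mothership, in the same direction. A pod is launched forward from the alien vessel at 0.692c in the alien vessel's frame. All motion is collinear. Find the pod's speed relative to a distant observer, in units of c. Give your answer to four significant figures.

First combine the pod and alien vessel (S''→S'): u₁ = (0.692 + 0.8409)/(1 + 0.692×0.8409) = 1.5329/1.5819028 = 0.96902.
Then combine with the mothership (S'→S): u = (0.96902 + 0.577)/(1 + 0.96902×0.577) = 1.54602/1.55912454 = 0.99159.

0.9916c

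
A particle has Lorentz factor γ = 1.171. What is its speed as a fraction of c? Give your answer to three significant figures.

0.520c

β = √(1 − 1/γ²) = √(1 − 1/1.371241) = √0.270734 = 0.520.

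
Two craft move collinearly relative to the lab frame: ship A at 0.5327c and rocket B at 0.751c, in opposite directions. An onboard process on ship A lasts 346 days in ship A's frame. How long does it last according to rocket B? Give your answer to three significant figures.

867 days

Speed of ship A in rocket B's frame: u = (v_A + v_B)/(1 + v_A v_B/c²) = (0.5327 + 0.751)/(1 + 0.5327×0.751) = 1.2837/1.4000577 = 0.91689; |u| = 0.91689c.
γ for this relative speed: γ = 1/√(1 − 0.840687) = 2.5054.
The clock on ship A records proper time, so rocket B measures Δt = γΔτ = 2.5054 × 346 = 867 days.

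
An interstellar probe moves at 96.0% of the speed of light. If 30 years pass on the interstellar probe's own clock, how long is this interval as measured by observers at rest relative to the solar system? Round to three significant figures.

Lorentz factor: γ = (1 − 0.9216)^(−1/2) = 3.5714.
Time dilation: Δt = γ·Δτ = 3.5714 × 30 = 107 years.

107 years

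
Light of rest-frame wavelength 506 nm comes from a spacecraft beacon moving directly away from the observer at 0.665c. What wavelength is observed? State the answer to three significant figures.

1130 nm

Relativistic Doppler for wavelength: λ_obs = λ_src · √((1+β)/(1−β)).
With β = 0.665: factor = √(1.665/0.335) = 2.2294.
λ_obs = 506 × 2.2294 = 1130 nm.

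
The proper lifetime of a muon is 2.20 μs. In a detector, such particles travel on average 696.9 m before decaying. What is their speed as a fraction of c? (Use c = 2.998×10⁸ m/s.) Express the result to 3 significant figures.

Lab distance = (lab lifetime)·v = γτ·βc, so βγ = d/(cτ) = 696.9/(2.998×10⁸ × 2.200×10^-6) = 1.0566.
With βγ = 1.0566: γ² = 1 + (βγ)² = 2.1164, and β = (βγ)/γ = 1.0566/1.45479 = 0.726.

0.726c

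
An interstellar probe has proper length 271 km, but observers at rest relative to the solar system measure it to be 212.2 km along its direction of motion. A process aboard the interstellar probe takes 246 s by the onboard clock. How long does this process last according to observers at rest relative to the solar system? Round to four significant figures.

γ = L₀/L = 271/212.2 = 1.2771.
The same γ dilates the second interval: 1.2771 × 246 s = 314.2 s.

314.2 s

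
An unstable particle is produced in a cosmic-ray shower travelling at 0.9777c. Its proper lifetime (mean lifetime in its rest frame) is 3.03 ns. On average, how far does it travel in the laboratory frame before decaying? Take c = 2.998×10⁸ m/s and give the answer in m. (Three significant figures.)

4.23 m

With β = 0.9777, γ = 1/√(1 − 0.9777²) = 1/√0.04410271 = 4.7618.
Lab-frame lifetime: Δt = γτ = 4.7618 × 3.03 ns = 14.428 ns.
Distance: d = vΔt = 0.9777 × 2.998×10⁸ m/s × 1.4428×10^-8 s = 4.23 m.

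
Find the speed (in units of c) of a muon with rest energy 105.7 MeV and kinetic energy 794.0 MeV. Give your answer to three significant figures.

K = (γ−1)mc², so γ = 1 + 794.0/105.7 = 8.5118.
Then v/c = √(1 − γ⁻²) = √(1 − 0.0138025) = √0.9861975 = 0.993.

0.993c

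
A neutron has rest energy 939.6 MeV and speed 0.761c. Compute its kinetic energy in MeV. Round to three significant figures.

509 MeV

γ = 1/√(1 − β²) = 1/√(1 − 0.579121) = 1/√0.420879 = 1/0.648752 = 1.54142.
Kinetic energy: K = (γ − 1)mc² = (1.54142 − 1) × 939.6 MeV = 0.54142 × 939.6 = 509 MeV.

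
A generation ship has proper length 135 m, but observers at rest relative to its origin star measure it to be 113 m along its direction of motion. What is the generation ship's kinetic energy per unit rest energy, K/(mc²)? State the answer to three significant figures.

0.195

γ = L₀/L = 135/113 = 1.19469.
K/(mc²) = γ − 1 = 1.19469 − 1 = 0.195.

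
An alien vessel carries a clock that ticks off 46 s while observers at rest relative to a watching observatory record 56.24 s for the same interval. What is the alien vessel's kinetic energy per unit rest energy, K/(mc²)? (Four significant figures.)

From Δt = γΔτ: γ = 56.24/46 = 1.22261.
K/(mc²) = γ − 1 = 1.22261 − 1 = 0.2226.

0.2226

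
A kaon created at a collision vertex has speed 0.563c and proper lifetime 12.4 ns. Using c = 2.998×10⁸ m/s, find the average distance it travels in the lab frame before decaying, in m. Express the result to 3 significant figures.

2.53 m

With β = 0.563, γ = 1/√(1 − 0.563²) = 1/√0.683031 = 1.21.
Lab-frame lifetime: Δt = γτ = 1.21 × 12.4 ns = 15.004 ns.
Distance: d = vΔt = 0.563 × 2.998×10⁸ m/s × 1.5004×10^-8 s = 2.53 m.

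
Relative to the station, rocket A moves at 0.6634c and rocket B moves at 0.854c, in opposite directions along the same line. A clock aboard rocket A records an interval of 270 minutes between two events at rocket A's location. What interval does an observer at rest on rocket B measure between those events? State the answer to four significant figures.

1086 minutes

Transform rocket A's velocity into rocket B's frame: (0.6634 + 0.854)/(1 + 0.6634·0.854) = 1.5174/1.5665436, so the relative speed is 0.96863c.
γ for this relative speed: γ = 1/√(1 − 0.938244) = 4.024.
Rocket A's interval is proper; time dilation gives Δt_B = γΔτ = 4.024 × 270 minutes = 1086 minutes.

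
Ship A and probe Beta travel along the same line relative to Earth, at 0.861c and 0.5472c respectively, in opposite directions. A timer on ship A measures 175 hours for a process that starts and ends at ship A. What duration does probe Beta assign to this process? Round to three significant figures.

605 hours

Transform ship A's velocity into probe Beta's frame: (0.861 + 0.5472)/(1 + 0.861·0.5472) = 1.4082/1.4711392, so the relative speed is 0.95722c.
At |u| = 0.95722c, γ = (1 − 0.91627)^(−1/2) = 3.4559.
The clock on ship A records proper time, so probe Beta measures Δt = γΔτ = 3.4559 × 175 = 605 hours.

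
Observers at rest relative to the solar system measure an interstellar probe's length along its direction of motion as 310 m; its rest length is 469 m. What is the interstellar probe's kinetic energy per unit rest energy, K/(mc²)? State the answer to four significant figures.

0.5129

Length contraction gives γ = L₀/L = 469/310 = 1.5129.
K/(mc²) = γ − 1 = 1.5129 − 1 = 0.5129.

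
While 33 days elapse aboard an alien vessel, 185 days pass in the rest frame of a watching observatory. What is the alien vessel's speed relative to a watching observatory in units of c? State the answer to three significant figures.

0.984c

γ = Δt/Δτ = 185/33 = 5.6061.
β = √(1 − 1/γ²) = √(1 − 0.0318184) = √0.9681816 = 0.984.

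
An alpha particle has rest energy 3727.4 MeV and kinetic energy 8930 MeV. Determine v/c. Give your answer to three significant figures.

0.956

K = (γ−1)mc², so γ = 1 + 8930/3727.4 = 3.3958.
Then v/c = √(1 − γ⁻²) = √(1 − 0.0867193) = √0.9132807 = 0.956.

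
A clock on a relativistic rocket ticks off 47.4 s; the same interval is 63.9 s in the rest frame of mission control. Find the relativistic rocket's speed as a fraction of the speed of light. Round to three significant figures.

γ = Δt/Δτ = 63.9/47.4 = 1.3481.
β = √(1 − 1/γ²) = √(1 − 0.550245) = √0.449755 = 0.671.

0.671c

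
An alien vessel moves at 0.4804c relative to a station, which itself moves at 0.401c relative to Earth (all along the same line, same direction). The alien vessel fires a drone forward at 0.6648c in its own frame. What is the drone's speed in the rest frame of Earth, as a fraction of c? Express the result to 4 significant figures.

0.9413c

First combine the drone and alien vessel (S''→S'): u₁ = (0.6648 + 0.4804)/(1 + 0.6648×0.4804) = 1.1452/1.31936992 = 0.86799.
Then combine with the station (S'→S): u = (0.86799 + 0.401)/(1 + 0.86799×0.401) = 1.26899/1.34806399 = 0.94134.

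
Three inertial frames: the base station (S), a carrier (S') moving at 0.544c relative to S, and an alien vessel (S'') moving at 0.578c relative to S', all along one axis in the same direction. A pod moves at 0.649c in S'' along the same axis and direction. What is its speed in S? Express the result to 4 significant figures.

0.9669c

First combine the pod and alien vessel (S''→S'): u₁ = (0.649 + 0.578)/(1 + 0.649×0.578) = 1.227/1.375122 = 0.89228.
Then combine with the carrier (S'→S): u = (0.89228 + 0.544)/(1 + 0.89228×0.544) = 1.43628/1.48540032 = 0.96693.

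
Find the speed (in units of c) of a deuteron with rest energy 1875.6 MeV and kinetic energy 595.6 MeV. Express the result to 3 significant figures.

K = (γ−1)mc², so γ = 1 + 595.6/1875.6 = 1.3176.
Then v/c = √(1 − γ⁻²) = √(1 − 0.576014) = √0.423986 = 0.651.

0.651c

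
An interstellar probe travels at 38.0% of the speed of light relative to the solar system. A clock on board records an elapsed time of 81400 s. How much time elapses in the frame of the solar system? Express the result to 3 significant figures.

Lorentz factor: γ = (1 − 0.1444)^(−1/2) = 1.0811.
The onboard clock measures proper time, so the interval in the rest frame of the solar system is dilated: Δt = γ·Δτ = 1.0811 × 81400 s = 88000 s.

88000 s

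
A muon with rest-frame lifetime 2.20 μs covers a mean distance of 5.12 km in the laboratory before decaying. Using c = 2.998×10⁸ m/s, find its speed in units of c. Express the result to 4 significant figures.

0.9918c

Let x = d/(cτ) = 5120 m / (2.998×10⁸ m/s × 2.200×10^-6 s) = 7.7628. Since d = βγcτ, x = βγ = β/√(1−β²).
Solving: β² = x²/(1+x²) = 60.2611/61.2611 = 0.983676, so β = 0.9918.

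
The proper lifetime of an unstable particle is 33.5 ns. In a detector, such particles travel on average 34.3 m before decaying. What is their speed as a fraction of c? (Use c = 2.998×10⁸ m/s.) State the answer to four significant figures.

d = βγcτ ⇒ βγ = d/(cτ) = 34.30 m / (10.0433 m) = 3.4152.
β = (βγ)/√(1+(βγ)²) = 3.4152/√12.6636 = 0.9597.

0.9597c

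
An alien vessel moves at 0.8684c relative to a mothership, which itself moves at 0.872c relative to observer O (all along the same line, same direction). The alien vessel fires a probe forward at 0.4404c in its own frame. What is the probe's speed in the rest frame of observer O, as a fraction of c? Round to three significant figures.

Compose velocities in two stages. Stage 1 (into S'): u₁ = (0.4404+0.8684)/(1+0.4404×0.8684) = 0.94673.
Stage 2 (into S): u = (0.94673+0.872)/(1+0.94673×0.872) = 0.99626, so the speed is 0.996c.

0.996c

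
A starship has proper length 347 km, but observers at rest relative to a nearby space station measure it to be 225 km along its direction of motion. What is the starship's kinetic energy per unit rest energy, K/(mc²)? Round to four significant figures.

0.5422

From L = L₀/γ: γ = 347/225 = 1.54222.
K/(mc²) = γ − 1 = 1.54222 − 1 = 0.5422.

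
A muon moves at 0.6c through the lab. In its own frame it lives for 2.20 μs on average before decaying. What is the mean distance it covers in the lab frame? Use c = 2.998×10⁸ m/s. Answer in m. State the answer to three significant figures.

495 m

γ = 1/√(1 − β²) = 1/√(1 − 0.36) = 1/√0.64 = 1/0.8 = 1.25.
Lab-frame lifetime: Δt = γτ = 1.25 × 2.20 μs = 2.75 μs.
Distance: d = vΔt = 0.6 × 2.998×10⁸ m/s × 2.7500×10^-6 s = 495 m.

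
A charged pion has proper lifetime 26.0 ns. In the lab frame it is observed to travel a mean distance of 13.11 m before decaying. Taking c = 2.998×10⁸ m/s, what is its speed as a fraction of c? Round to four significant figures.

0.8595c

Lab distance = (lab lifetime)·v = γτ·βc, so βγ = d/(cτ) = 13.11/(2.998×10⁸ × 2.600×10^-8) = 1.6819.
With βγ = 1.6819: γ² = 1 + (βγ)² = 3.82879, and β = (βγ)/γ = 1.6819/1.95673 = 0.8595.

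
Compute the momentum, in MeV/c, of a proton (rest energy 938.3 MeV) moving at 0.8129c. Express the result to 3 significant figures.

γ = 1/√(1 − β²) = 1/√(1 − 0.66080641) = 1/√0.33919359 = 1/0.582403 = 1.717.
Momentum: p = γβ·mc = 1.717 × 0.8129 × 938.3 MeV/c = 1310 MeV/c.

1310 MeV/c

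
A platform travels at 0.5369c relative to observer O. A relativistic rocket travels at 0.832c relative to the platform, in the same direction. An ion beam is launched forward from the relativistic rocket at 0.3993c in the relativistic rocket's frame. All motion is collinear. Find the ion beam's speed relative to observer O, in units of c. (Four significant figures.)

First combine the ion beam and relativistic rocket (S''→S'): u₁ = (0.3993 + 0.832)/(1 + 0.3993×0.832) = 1.2313/1.3322176 = 0.92425.
Then combine with the platform (S'→S): u = (0.92425 + 0.5369)/(1 + 0.92425×0.5369) = 1.46115/1.496229825 = 0.97655.

0.9766c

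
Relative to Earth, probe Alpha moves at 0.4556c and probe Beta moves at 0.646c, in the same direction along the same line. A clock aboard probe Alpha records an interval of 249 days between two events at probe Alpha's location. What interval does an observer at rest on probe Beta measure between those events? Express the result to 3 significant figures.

Transform probe Alpha's velocity into probe Beta's frame: (0.4556 − 0.646)/(1 − 0.4556·0.646) = −0.1904/0.7056824, so the relative speed is 0.26981c.
γ for this relative speed: γ = 1/√(1 − 0.0727974) = 1.0385.
Probe Alpha's interval is proper; time dilation gives Δt_B = γΔτ = 1.0385 × 249 days = 259 days.

259 days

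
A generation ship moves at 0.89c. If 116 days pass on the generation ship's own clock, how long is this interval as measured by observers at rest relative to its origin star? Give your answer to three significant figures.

254 days

γ = 1/√(1 − β²) = 1/√(1 − 0.7921) = 1/√0.2079 = 1/0.455961 = 2.1932.
Time dilation: Δt = γ·Δτ = 2.1932 × 116 = 254 days.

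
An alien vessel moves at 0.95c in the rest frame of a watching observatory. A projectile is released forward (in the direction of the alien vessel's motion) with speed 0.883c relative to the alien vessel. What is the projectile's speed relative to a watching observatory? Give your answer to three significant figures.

In units of c, u = (u' + v)/(1 + u'v) with u' = 0.883 and v = 0.95.
Numerator: 0.883 + 0.95 = 1.833. Denominator: 1 + (0.883)(0.95) = 1.83885.
u = 1.833/1.83885 = 0.99682, so the speed is 0.997c.

0.997c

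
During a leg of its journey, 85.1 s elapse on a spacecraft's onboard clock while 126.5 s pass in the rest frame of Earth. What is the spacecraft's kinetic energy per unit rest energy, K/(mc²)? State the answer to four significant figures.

0.4865

The time-dilation ratio gives γ = 126.5/85.1 = 1.48649.
Since K = (γ−1)mc², K/(mc²) = 1.48649 − 1 = 0.4865.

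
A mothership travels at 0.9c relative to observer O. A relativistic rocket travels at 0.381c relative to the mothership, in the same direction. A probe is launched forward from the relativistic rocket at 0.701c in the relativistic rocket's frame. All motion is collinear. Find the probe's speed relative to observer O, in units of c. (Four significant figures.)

0.9917c

First combine the probe and relativistic rocket (S''→S'): u₁ = (0.701 + 0.381)/(1 + 0.701×0.381) = 1.082/1.267081 = 0.85393.
Then combine with the mothership (S'→S): u = (0.85393 + 0.9)/(1 + 0.85393×0.9) = 1.75393/1.768537 = 0.99174.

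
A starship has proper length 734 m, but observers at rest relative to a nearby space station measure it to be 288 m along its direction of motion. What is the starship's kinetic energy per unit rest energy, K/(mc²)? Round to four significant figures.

Length contraction gives γ = L₀/L = 734/288 = 2.54861.
K/(mc²) = γ − 1 = 2.54861 − 1 = 1.549.

1.549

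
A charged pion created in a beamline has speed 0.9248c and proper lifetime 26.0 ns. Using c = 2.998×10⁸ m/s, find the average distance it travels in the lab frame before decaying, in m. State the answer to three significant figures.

18.9 m

Lorentz factor: γ = (1 − 0.85525504)^(−1/2) = 2.6284.
Lab-frame lifetime: Δt = γτ = 2.6284 × 26.0 ns = 68.338 ns.
Distance: d = vΔt = 0.9248 × 2.998×10⁸ m/s × 6.8338×10^-8 s = 18.9 m.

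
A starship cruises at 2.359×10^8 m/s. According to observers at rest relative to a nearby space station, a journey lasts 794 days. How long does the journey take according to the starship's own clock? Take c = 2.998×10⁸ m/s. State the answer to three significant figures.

β = v/c = (2.359×10^8 m/s)/(2.998×10⁸ m/s) = 0.786858.
γ = 1/√(1 − β²) = 1/√(1 − 0.6191455) = 1/√0.3808545 = 1/0.617134 = 1.6204.
The moving clock records proper time: Δτ = Δt/γ = 794/1.6204 = 490 days.

490 days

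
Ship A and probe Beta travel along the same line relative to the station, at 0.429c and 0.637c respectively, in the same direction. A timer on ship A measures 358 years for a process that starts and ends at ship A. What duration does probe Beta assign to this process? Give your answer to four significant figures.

373.6 years

Speed of ship A in probe Beta's frame: u = (v_A − v_B)/(1 − v_A v_B/c²) = (0.429 − 0.637)/(1 − 0.429×0.637) = −0.208/0.726727 = −0.28621; |u| = 0.28621c.
At |u| = 0.28621c, γ = (1 − 0.0819162)^(−1/2) = 1.0437.
Ship A's interval is proper; time dilation gives Δt_B = γΔτ = 1.0437 × 358 years = 373.6 years.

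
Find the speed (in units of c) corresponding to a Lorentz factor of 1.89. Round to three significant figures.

β = √(1 − 1/γ²) = √(1 − 1/3.5721) = √0.720053 = 0.849.

0.849c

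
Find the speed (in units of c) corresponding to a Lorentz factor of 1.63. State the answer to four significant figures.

β = √(1 − 1/γ²) = √(1 − 1/2.6569) = √0.623622 = 0.7897.

0.7897c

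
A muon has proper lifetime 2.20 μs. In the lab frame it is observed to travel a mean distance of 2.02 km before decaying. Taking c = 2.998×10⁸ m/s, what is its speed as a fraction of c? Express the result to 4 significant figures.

Let x = d/(cτ) = 2020 m / (2.998×10⁸ m/s × 2.200×10^-6 s) = 3.0626. Since d = βγcτ, x = βγ = β/√(1−β²).
Solving: β² = x²/(1+x²) = 9.37952/10.37952 = 0.903656, so β = 0.9506.

0.9506c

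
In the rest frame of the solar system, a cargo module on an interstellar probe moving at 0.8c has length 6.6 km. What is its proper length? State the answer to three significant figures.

With β = 0.8, γ = 1/√(1 − 0.8²) = 1/√0.36 = 1.6667.
Proper length: L₀ = γ·L = 1.6667 × 6.6 = 11.0 km.

11.0 km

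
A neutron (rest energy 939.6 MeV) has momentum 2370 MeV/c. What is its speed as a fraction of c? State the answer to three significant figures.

βγ = pc/(mc²) = 2370/939.6 = 2.5223.
Since γ² = 1 + (βγ)² = 7.362, γ = √7.362 = 2.7133, and β = (βγ)/γ = 2.5223/2.7133 = 0.930.

0.930c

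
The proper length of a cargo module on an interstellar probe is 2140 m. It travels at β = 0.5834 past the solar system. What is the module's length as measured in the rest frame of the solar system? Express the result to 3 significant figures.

With β = 0.5834, γ = 1/√(1 − 0.5834²) = 1/√0.65964444 = 1.2312.
Length contraction: L = L₀/γ = 2140/1.2312 = 1740 m.

1740 m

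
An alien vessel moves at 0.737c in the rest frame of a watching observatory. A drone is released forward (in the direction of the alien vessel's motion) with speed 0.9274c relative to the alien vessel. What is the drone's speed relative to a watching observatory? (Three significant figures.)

In units of c, u = (u' + v)/(1 + u'v) with u' = 0.9274 and v = 0.737.
Numerator: 0.9274 + 0.737 = 1.6644. Denominator: 1 + (0.9274)(0.737) = 1.6834938.
u = 1.6644/1.6834938 = 0.98866, so the speed is 0.989c.

0.989c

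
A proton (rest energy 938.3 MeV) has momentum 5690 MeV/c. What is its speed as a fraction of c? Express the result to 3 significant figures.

pc/(mc²) = 5690/938.3 = 6.0642 = βγ = β/√(1−β²).
So β² = x²/(1 + x²) with x = 6.0642: x² = 36.7745, β² = 36.7745/37.7745 = 0.973527, β = 0.987.

0.987c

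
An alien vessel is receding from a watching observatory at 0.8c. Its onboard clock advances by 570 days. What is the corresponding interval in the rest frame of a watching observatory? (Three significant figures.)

950 days

Lorentz factor: γ = (1 − 0.64)^(−1/2) = 1.6667.
The onboard clock measures proper time, so the interval in the rest frame of a watching observatory is dilated: Δt = γ·Δτ = 1.6667 × 570 days = 950 days.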